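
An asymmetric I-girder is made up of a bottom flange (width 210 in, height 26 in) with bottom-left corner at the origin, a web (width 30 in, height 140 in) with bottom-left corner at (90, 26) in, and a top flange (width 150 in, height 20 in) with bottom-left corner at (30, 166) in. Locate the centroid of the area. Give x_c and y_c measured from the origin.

x_c = 105.00 in, y_c = 79.16 in

bottom flange: A = 210 × 26 = 5460.00, centroid at (105.00, 13.00).
web: A = 30 × 140 = 4200.00, centroid at (105.00, 96.00).
top flange: A = 150 × 20 = 3000.00, centroid at (105.00, 176.00).
ΣA = 12660.00 in², ΣAx_c = 1329300.00 in³, ΣAy_c = 1002180.00 in³.
x_c = 1329300.00/12660.00 = 105.00 in; y_c = 1002180.00/12660.00 = 79.16 in.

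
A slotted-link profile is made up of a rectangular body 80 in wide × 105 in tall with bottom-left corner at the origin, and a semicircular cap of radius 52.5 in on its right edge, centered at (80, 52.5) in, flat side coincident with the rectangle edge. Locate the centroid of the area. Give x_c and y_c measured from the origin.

x_c = 61.18 in, y_c = 52.50 in

rectangular body: A = 80 × 105 = 8400.00, centroid at (40.00, 52.50).
semicircular end: A = ½π·52.5² = 4329.51, centroid at (102.28, 52.50).
ΣA = 12729.51 in²
ΣAx_c = (8400.00)(40.00) + (4329.51)(102.28) = 778829.34 in³
ΣAy_c = (8400.00)(52.50) + (4329.51)(52.50) = 668299.14 in³
x_c = 778829.34 / 12729.51 = 61.18 in
y_c = 668299.14 / 12729.51 = 52.50 in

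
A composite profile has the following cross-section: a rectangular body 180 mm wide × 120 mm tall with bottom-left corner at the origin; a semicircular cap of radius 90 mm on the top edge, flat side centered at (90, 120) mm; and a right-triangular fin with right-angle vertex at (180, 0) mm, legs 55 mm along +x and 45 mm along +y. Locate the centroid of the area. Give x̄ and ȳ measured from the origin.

rectangular body: A = 180 × 120 = 21600.00, centroid at (90.00, 60.00).
semicircular top: A = ½π·90² = 12723.45, centroid at (90.00, 158.20).
triangular fin: A = ½·55·45 = 1237.50, centroid at (198.33, 15.00).
ΣA = 35560.95 mm², ΣAx̄ = 3334548.02 mm³, ΣAȳ = 3327376.53 mm³.
x̄ = 3334548.02/35560.95 = 93.77 mm; ȳ = 3327376.53/35560.95 = 93.57 mm.

x̄ = 93.77 mm, ȳ = 93.57 mm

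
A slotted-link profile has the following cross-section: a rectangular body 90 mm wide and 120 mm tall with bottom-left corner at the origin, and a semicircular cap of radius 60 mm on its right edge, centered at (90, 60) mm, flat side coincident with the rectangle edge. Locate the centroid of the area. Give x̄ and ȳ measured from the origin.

rectangular body: A = 90 × 120 = 10800.00, centroid at (45.00, 60.00).
semicircular end: A = ½π·60² = 5654.87, centroid at (115.46, 60.00).
ΣA = 16454.87 mm²
ΣAx̄ = (10800.00)(45.00) + (5654.87)(115.46) = 1138938.01 mm³
ΣAȳ = (10800.00)(60.00) + (5654.87)(60.00) = 987292.01 mm³
x̄ = 1138938.01 / 16454.87 = 69.22 mm
ȳ = 987292.01 / 16454.87 = 60.00 mm

x̄ = 69.22 mm, ȳ = 60.00 mm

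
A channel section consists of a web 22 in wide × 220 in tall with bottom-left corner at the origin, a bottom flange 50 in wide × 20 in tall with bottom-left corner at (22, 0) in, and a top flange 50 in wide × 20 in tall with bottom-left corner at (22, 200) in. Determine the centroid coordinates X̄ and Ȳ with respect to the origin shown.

X̄ = 21.53 in, Ȳ = 110.00 in

web: A = 22 × 220 = 4840.00, centroid at (11.00, 110.00).
bottom flange: A = 50 × 20 = 1000.00, centroid at (47.00, 10.00).
top flange: A = 50 × 20 = 1000.00, centroid at (47.00, 210.00).
ΣA = 6840.00 in²
ΣAX̄ = (4840.00)(11.00) + (1000.00)(47.00) + (1000.00)(47.00) = 147240.00 in³
ΣAȲ = (4840.00)(110.00) + (1000.00)(10.00) + (1000.00)(210.00) = 752400.00 in³
X̄ = 147240.00 / 6840.00 = 21.53 in
Ȳ = 752400.00 / 6840.00 = 110.00 in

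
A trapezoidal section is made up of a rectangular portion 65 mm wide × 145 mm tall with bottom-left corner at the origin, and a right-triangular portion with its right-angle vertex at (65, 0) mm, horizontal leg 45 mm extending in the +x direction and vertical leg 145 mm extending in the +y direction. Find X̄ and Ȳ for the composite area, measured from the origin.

X̄ = 44.71 mm, Ȳ = 66.29 mm

Part | A | x̄ᵢ | ȳᵢ | A·x̄ᵢ | A·ȳᵢ
rectangular portion | 9425.00 | 32.50 | 72.50 | 306312.50 | 683312.50
triangular portion | 3262.50 | 80.00 | 48.33 | 261000.00 | 157687.50
Σ | 12687.50 |  |  | 567312.50 | 841000.00
X̄ = 567312.50 / 12687.50 = 44.71 mm
Ȳ = 841000.00 / 12687.50 = 66.29 mm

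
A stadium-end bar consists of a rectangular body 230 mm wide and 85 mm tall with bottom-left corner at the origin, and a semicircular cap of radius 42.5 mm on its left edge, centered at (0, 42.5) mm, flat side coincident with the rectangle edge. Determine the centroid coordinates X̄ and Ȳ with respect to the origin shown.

X̄ = 98.14 mm, Ȳ = 42.50 mm

rectangular body: A = 230 × 85 = 19550.00, centroid at (115.00, 42.50).
semicircular end: A = ½π·42.5² = 2837.25, centroid at (-18.04, 42.50).
ΣA = 22387.25 mm²
ΣAX̄ = (19550.00)(115.00) + (2837.25)(-18.04) = 2197072.92 mm³
ΣAȲ = (19550.00)(42.50) + (2837.25)(42.50) = 951458.16 mm³
X̄ = 2197072.92 / 22387.25 = 98.14 mm
Ȳ = 951458.16 / 22387.25 = 42.50 mm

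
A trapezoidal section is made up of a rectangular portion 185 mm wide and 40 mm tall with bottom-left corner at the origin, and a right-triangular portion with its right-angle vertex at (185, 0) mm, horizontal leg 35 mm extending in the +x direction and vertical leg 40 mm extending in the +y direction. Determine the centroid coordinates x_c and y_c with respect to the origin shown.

rectangular portion: A = 185 × 40 = 7400.00, centroid at (92.50, 20.00).
triangular portion: A = ½·35·40 = 700.00, centroid at (196.67, 13.33).
ΣA = 8100.00 mm²
ΣAx_c = (7400.00)(92.50) + (700.00)(196.67) = 822166.67 mm³
ΣAy_c = (7400.00)(20.00) + (700.00)(13.33) = 157333.33 mm³
x_c = 822166.67 / 8100.00 = 101.50 mm
y_c = 157333.33 / 8100.00 = 19.42 mm

x_c = 101.50 mm, y_c = 19.42 mm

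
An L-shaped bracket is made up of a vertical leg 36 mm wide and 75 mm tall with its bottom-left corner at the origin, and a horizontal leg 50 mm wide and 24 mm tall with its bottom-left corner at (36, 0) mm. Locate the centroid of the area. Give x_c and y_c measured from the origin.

vertical leg: A = 36 × 75 = 2700.00, centroid at (18.00, 37.50).
horizontal leg: A = 50 × 24 = 1200.00, centroid at (61.00, 12.00).
ΣA = 3900.00 mm², ΣAx_c = 121800.00 mm³, ΣAy_c = 115650.00 mm³.
x_c = 121800.00/3900.00 = 31.23 mm; y_c = 115650.00/3900.00 = 29.65 mm.

x_c = 31.23 mm, y_c = 29.65 mm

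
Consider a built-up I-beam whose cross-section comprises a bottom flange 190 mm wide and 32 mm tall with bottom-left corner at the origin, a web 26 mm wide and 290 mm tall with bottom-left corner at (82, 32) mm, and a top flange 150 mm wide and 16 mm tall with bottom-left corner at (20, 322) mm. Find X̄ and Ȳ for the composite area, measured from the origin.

bottom flange: A = 190 × 32 = 6080.00, centroid at (95.00, 16.00).
web: A = 26 × 290 = 7540.00, centroid at (95.00, 177.00).
top flange: A = 150 × 16 = 2400.00, centroid at (95.00, 330.00).
ΣA = 16020.00 mm²
ΣAX̄ = (6080.00)(95.00) + (7540.00)(95.00) + (2400.00)(95.00) = 1521900.00 mm³
ΣAȲ = (6080.00)(16.00) + (7540.00)(177.00) + (2400.00)(330.00) = 2223860.00 mm³
X̄ = 1521900.00 / 16020.00 = 95.00 mm
Ȳ = 2223860.00 / 16020.00 = 138.82 mm

X̄ = 95.00 mm, Ȳ = 138.82 mm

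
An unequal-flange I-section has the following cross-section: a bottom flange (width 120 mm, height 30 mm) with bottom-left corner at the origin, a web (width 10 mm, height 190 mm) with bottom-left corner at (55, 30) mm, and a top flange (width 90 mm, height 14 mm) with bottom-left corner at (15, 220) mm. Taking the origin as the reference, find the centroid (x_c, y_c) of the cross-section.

bottom flange: A = 120 × 30 = 3600.00, centroid at (60.00, 15.00).
web: A = 10 × 190 = 1900.00, centroid at (60.00, 125.00).
top flange: A = 90 × 14 = 1260.00, centroid at (60.00, 227.00).
ΣA = 6760.00 mm², ΣAx_c = 405600.00 mm³, ΣAy_c = 577520.00 mm³.
x_c = 405600.00/6760.00 = 60.00 mm; y_c = 577520.00/6760.00 = 85.43 mm.

x_c = 60.00 mm, y_c = 85.43 mm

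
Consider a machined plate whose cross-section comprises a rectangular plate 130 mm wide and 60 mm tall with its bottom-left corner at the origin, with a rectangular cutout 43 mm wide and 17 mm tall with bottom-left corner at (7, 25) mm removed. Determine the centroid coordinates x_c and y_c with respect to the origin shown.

x_c = 68.77 mm, y_c = 29.64 mm

Part | A | x̄ᵢ | ȳᵢ | A·x̄ᵢ | A·ȳᵢ
plate | 7800.00 | 65.00 | 30.00 | 507000.00 | 234000.00
hole | -731.00 | 28.50 | 33.50 | -20833.50 | -24488.50
Σ | 7069.00 |  |  | 486166.50 | 209511.50
x_c = 486166.50 / 7069.00 = 68.77 mm
y_c = 209511.50 / 7069.00 = 29.64 mm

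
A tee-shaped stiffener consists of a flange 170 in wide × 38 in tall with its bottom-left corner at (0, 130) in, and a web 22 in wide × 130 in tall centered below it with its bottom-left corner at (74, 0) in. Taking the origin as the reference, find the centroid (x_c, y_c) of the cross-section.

web: A = 22 × 130 = 2860.00, centroid at (85.00, 65.00).
flange: A = 170 × 38 = 6460.00, centroid at (85.00, 149.00).
ΣA = 9320.00 in², ΣAx_c = 792200.00 in³, ΣAy_c = 1148440.00 in³.
x_c = 792200.00/9320.00 = 85.00 in; y_c = 1148440.00/9320.00 = 123.22 in.

x_c = 85.00 in, y_c = 123.22 in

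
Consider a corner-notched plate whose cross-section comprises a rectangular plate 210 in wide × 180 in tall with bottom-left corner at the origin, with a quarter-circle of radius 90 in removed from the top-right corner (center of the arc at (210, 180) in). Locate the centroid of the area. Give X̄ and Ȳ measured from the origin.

Part | A | x̄ᵢ | ȳᵢ | A·x̄ᵢ | A·ȳᵢ
plate | 37800.00 | 105.00 | 90.00 | 3969000.00 | 3402000.00
removed quarter-circle | -6361.73 | 171.80 | 141.80 | -1092962.28 | -902110.52
Σ | 31438.27 |  |  | 2876037.72 | 2499889.48
X̄ = 2876037.72 / 31438.27 = 91.48 in
Ȳ = 2499889.48 / 31438.27 = 79.52 in

X̄ = 91.48 in, Ȳ = 79.52 in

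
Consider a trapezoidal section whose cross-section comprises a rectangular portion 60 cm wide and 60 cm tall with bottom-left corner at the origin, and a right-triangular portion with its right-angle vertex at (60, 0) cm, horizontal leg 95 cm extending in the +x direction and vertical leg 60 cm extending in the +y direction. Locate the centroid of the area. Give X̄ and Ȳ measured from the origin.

X̄ = 57.25 cm, Ȳ = 25.58 cm

rectangular portion: A = 60 × 60 = 3600.00, centroid at (30.00, 30.00).
triangular portion: A = ½·95·60 = 2850.00, centroid at (91.67, 20.00).
ΣA = 6450.00 cm²
ΣAX̄ = (3600.00)(30.00) + (2850.00)(91.67) = 369250.00 cm³
ΣAȲ = (3600.00)(30.00) + (2850.00)(20.00) = 165000.00 cm³
X̄ = 369250.00 / 6450.00 = 57.25 cm
Ȳ = 165000.00 / 6450.00 = 25.58 cm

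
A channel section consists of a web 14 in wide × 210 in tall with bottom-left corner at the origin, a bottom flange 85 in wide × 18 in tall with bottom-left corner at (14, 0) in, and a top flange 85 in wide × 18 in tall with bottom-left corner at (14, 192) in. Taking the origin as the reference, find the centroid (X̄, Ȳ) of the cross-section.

X̄ = 32.24 in, Ȳ = 105.00 in

web: A = 14 × 210 = 2940.00, centroid at (7.00, 105.00).
bottom flange: A = 85 × 18 = 1530.00, centroid at (56.50, 9.00).
top flange: A = 85 × 18 = 1530.00, centroid at (56.50, 201.00).
ΣA = 6000.00 in²
ΣAX̄ = (2940.00)(7.00) + (1530.00)(56.50) + (1530.00)(56.50) = 193470.00 in³
ΣAȲ = (2940.00)(105.00) + (1530.00)(9.00) + (1530.00)(201.00) = 630000.00 in³
X̄ = 193470.00 / 6000.00 = 32.24 in
Ȳ = 630000.00 / 6000.00 = 105.00 in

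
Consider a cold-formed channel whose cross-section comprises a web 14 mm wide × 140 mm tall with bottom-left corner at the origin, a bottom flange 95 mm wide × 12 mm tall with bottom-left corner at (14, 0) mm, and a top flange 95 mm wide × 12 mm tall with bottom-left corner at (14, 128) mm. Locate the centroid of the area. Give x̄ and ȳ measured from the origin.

web: A = 14 × 140 = 1960.00, centroid at (7.00, 70.00).
bottom flange: A = 95 × 12 = 1140.00, centroid at (61.50, 6.00).
top flange: A = 95 × 12 = 1140.00, centroid at (61.50, 134.00).
ΣA = 4240.00 mm², ΣAx̄ = 153940.00 mm³, ΣAȳ = 296800.00 mm³.
x̄ = 153940.00/4240.00 = 36.31 mm; ȳ = 296800.00/4240.00 = 70.00 mm.

x̄ = 36.31 mm, ȳ = 70.00 mm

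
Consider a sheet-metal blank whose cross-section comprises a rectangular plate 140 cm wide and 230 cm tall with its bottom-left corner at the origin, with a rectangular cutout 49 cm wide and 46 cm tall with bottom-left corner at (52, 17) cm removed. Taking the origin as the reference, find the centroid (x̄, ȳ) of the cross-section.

x̄ = 69.51 cm, ȳ = 120.65 cm

Part | A | x̄ᵢ | ȳᵢ | A·x̄ᵢ | A·ȳᵢ
plate | 32200.00 | 70.00 | 115.00 | 2254000.00 | 3703000.00
hole | -2254.00 | 76.50 | 40.00 | -172431.00 | -90160.00
Σ | 29946.00 |  |  | 2081569.00 | 3612840.00
x̄ = 2081569.00 / 29946.00 = 69.51 cm
ȳ = 3612840.00 / 29946.00 = 120.65 cm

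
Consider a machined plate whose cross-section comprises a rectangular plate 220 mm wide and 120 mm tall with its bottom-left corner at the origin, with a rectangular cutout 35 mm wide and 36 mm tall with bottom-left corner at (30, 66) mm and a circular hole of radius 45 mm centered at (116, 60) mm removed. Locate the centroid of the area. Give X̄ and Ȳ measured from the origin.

X̄ = 112.16 mm, Ȳ = 58.39 mm

Part | A | x̄ᵢ | ȳᵢ | A·x̄ᵢ | A·ȳᵢ
plate | 26400.00 | 110.00 | 60.00 | 2904000.00 | 1584000.00
hole 1 | -1260.00 | 47.50 | 84.00 | -59850.00 | -105840.00
hole 2 | -6361.73 | 116.00 | 60.00 | -737960.11 | -381703.51
Σ | 18778.27 |  |  | 2106189.89 | 1096456.49
X̄ = 2106189.89 / 18778.27 = 112.16 mm
Ȳ = 1096456.49 / 18778.27 = 58.39 mm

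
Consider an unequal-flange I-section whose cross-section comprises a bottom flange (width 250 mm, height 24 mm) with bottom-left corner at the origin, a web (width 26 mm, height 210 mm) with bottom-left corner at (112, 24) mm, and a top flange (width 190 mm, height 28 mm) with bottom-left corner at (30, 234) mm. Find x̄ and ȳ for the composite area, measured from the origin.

x̄ = 125.00 mm, ȳ = 124.89 mm

bottom flange: A = 250 × 24 = 6000.00, centroid at (125.00, 12.00).
web: A = 26 × 210 = 5460.00, centroid at (125.00, 129.00).
top flange: A = 190 × 28 = 5320.00, centroid at (125.00, 248.00).
ΣA = 16780.00 mm², ΣAx̄ = 2097500.00 mm³, ΣAȳ = 2095700.00 mm³.
x̄ = 2097500.00/16780.00 = 125.00 mm; ȳ = 2095700.00/16780.00 = 124.89 mm.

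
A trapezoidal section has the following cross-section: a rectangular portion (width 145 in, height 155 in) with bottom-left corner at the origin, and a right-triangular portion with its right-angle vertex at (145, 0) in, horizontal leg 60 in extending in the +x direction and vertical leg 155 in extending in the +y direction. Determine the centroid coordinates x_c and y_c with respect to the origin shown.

rectangular portion: A = 145 × 155 = 22475.00, centroid at (72.50, 77.50).
triangular portion: A = ½·60·155 = 4650.00, centroid at (165.00, 51.67).
ΣA = 27125.00 in²
ΣAx_c = (22475.00)(72.50) + (4650.00)(165.00) = 2396687.50 in³
ΣAy_c = (22475.00)(77.50) + (4650.00)(51.67) = 1982062.50 in³
x_c = 2396687.50 / 27125.00 = 88.36 in
y_c = 1982062.50 / 27125.00 = 73.07 in

x_c = 88.36 in, y_c = 73.07 in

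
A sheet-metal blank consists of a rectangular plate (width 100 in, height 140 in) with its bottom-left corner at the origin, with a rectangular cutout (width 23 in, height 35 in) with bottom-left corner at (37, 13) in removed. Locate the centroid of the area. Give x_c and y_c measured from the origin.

x_c = 50.09 in, y_c = 72.41 in

Part | A | x̄ᵢ | ȳᵢ | A·x̄ᵢ | A·ȳᵢ
plate | 14000.00 | 50.00 | 70.00 | 700000.00 | 980000.00
hole | -805.00 | 48.50 | 30.50 | -39042.50 | -24552.50
Σ | 13195.00 |  |  | 660957.50 | 955447.50
x_c = 660957.50 / 13195.00 = 50.09 in
y_c = 955447.50 / 13195.00 = 72.41 in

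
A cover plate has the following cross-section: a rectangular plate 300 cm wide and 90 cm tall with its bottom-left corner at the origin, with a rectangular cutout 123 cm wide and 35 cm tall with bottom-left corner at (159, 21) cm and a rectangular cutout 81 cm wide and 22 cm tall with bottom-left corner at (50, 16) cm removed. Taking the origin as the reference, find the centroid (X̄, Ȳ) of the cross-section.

plate: A = 300 × 90 = 27000.00, centroid at (150.00, 45.00).
hole 1: A = −(123 × 35) = -4305.00, centroid at (220.50, 38.50).
hole 2: A = −(81 × 22) = -1782.00, centroid at (90.50, 27.00).
ΣA = 20913.00 cm², ΣAX̄ = 2939476.50 cm³, ΣAȲ = 1001143.50 cm³.
X̄ = 2939476.50/20913.00 = 140.56 cm; Ȳ = 1001143.50/20913.00 = 47.87 cm.

X̄ = 140.56 cm, Ȳ = 47.87 cm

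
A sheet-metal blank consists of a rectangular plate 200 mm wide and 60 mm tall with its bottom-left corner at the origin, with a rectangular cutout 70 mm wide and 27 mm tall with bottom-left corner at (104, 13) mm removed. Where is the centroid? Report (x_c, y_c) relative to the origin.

x_c = 92.71 mm, y_c = 30.65 mm

plate: A = 200 × 60 = 12000.00, centroid at (100.00, 30.00).
hole: A = −(70 × 27) = -1890.00, centroid at (139.00, 26.50).
ΣA = 10110.00 mm², ΣAx_c = 937290.00 mm³, ΣAy_c = 309915.00 mm³.
x_c = 937290.00/10110.00 = 92.71 mm; y_c = 309915.00/10110.00 = 30.65 mm.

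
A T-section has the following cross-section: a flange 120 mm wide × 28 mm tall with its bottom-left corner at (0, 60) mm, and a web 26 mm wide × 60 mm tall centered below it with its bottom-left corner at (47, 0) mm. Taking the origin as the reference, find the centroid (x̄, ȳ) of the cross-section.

x̄ = 60.00 mm, ȳ = 60.05 mm

web: A = 26 × 60 = 1560.00, centroid at (60.00, 30.00).
flange: A = 120 × 28 = 3360.00, centroid at (60.00, 74.00).
ΣA = 4920.00 mm², ΣAx̄ = 295200.00 mm³, ΣAȳ = 295440.00 mm³.
x̄ = 295200.00/4920.00 = 60.00 mm; ȳ = 295440.00/4920.00 = 60.05 mm.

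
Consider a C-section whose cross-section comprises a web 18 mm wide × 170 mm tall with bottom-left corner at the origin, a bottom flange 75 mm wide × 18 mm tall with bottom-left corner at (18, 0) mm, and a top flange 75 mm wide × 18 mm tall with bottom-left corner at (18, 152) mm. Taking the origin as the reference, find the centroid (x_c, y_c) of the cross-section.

x_c = 30.80 mm, y_c = 85.00 mm

web: A = 18 × 170 = 3060.00, centroid at (9.00, 85.00).
bottom flange: A = 75 × 18 = 1350.00, centroid at (55.50, 9.00).
top flange: A = 75 × 18 = 1350.00, centroid at (55.50, 161.00).
ΣA = 5760.00 mm²
ΣAx_c = (3060.00)(9.00) + (1350.00)(55.50) + (1350.00)(55.50) = 177390.00 mm³
ΣAy_c = (3060.00)(85.00) + (1350.00)(9.00) + (1350.00)(161.00) = 489600.00 mm³
x_c = 177390.00 / 5760.00 = 30.80 mm
y_c = 489600.00 / 5760.00 = 85.00 mm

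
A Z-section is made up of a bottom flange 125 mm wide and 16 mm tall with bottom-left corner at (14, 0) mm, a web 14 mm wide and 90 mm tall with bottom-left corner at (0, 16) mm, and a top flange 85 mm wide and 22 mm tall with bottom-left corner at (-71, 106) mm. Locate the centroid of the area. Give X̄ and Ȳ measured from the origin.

bottom flange: A = 125 × 16 = 2000.00, centroid at (76.50, 8.00).
web: A = 14 × 90 = 1260.00, centroid at (7.00, 61.00).
top flange: A = 85 × 22 = 1870.00, centroid at (-28.50, 117.00).
ΣA = 5130.00 mm², ΣAX̄ = 108525.00 mm³, ΣAȲ = 311650.00 mm³.
X̄ = 108525.00/5130.00 = 21.15 mm; Ȳ = 311650.00/5130.00 = 60.75 mm.

X̄ = 21.15 mm, Ȳ = 60.75 mm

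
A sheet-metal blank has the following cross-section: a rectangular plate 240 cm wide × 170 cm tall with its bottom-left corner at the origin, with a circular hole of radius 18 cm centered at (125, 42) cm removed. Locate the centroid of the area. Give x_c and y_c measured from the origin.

Part | A | x̄ᵢ | ȳᵢ | A·x̄ᵢ | A·ȳᵢ
plate | 40800.00 | 120.00 | 85.00 | 4896000.00 | 3468000.00
hole | -1017.88 | 125.00 | 42.00 | -127234.50 | -42750.79
Σ | 39782.12 |  |  | 4768765.50 | 3425249.21
x_c = 4768765.50 / 39782.12 = 119.87 cm
y_c = 3425249.21 / 39782.12 = 86.10 cm

x_c = 119.87 cm, y_c = 86.10 cm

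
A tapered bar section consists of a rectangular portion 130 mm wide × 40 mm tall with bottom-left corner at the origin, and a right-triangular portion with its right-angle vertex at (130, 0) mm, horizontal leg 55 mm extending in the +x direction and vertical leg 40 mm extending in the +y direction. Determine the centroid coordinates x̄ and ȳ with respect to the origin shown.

rectangular portion: A = 130 × 40 = 5200.00, centroid at (65.00, 20.00).
triangular portion: A = ½·55·40 = 1100.00, centroid at (148.33, 13.33).
ΣA = 6300.00 mm², ΣAx̄ = 501166.67 mm³, ΣAȳ = 118666.67 mm³.
x̄ = 501166.67/6300.00 = 79.55 mm; ȳ = 118666.67/6300.00 = 18.84 mm.

x̄ = 79.55 mm, ȳ = 18.84 mm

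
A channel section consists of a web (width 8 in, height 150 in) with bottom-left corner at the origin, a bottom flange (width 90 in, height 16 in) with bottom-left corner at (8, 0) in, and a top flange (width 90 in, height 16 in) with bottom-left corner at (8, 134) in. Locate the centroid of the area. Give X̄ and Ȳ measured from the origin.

Part | A | x̄ᵢ | ȳᵢ | A·x̄ᵢ | A·ȳᵢ
web | 1200.00 | 4.00 | 75.00 | 4800.00 | 90000.00
bottom flange | 1440.00 | 53.00 | 8.00 | 76320.00 | 11520.00
top flange | 1440.00 | 53.00 | 142.00 | 76320.00 | 204480.00
Σ | 4080.00 |  |  | 157440.00 | 306000.00
X̄ = 157440.00 / 4080.00 = 38.59 in
Ȳ = 306000.00 / 4080.00 = 75.00 in

X̄ = 38.59 in, Ȳ = 75.00 in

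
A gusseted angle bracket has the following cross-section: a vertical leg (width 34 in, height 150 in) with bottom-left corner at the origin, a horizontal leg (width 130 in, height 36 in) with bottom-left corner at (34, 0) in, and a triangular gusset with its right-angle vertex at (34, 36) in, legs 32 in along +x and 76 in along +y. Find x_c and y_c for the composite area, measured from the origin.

x_c = 54.96 in, y_c = 49.23 in

vertical leg: A = 34 × 150 = 5100.00, centroid at (17.00, 75.00).
horizontal leg: A = 130 × 36 = 4680.00, centroid at (99.00, 18.00).
gusset: A = ½·32·76 = 1216.00, centroid at (44.67, 61.33).
ΣA = 10996.00 in², ΣAx_c = 604334.67 in³, ΣAy_c = 541321.33 in³.
x_c = 604334.67/10996.00 = 54.96 in; y_c = 541321.33/10996.00 = 49.23 in.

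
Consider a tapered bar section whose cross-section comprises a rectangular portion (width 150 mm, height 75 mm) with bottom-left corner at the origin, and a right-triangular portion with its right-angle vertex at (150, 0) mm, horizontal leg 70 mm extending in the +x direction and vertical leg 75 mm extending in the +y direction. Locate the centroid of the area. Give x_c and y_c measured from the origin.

Part | A | x̄ᵢ | ȳᵢ | A·x̄ᵢ | A·ȳᵢ
rectangular portion | 11250.00 | 75.00 | 37.50 | 843750.00 | 421875.00
triangular portion | 2625.00 | 173.33 | 25.00 | 455000.00 | 65625.00
Σ | 13875.00 |  |  | 1298750.00 | 487500.00
x_c = 1298750.00 / 13875.00 = 93.60 mm
y_c = 487500.00 / 13875.00 = 35.14 mm

x_c = 93.60 mm, y_c = 35.14 mm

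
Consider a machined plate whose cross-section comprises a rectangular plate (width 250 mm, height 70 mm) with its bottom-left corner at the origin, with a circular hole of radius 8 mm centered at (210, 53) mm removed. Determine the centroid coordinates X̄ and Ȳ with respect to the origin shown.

plate: A = 250 × 70 = 17500.00, centroid at (125.00, 35.00).
hole: A = −π·8² = -201.06, centroid at (210.00, 53.00).
ΣA = 17298.94 mm²
ΣAX̄ = (17500.00)(125.00) + (-201.06)(210.00) = 2145276.99 mm³
ΣAȲ = (17500.00)(35.00) + (-201.06)(53.00) = 601843.72 mm³
X̄ = 2145276.99 / 17298.94 = 124.01 mm
Ȳ = 601843.72 / 17298.94 = 34.79 mm

X̄ = 124.01 mm, Ȳ = 34.79 mm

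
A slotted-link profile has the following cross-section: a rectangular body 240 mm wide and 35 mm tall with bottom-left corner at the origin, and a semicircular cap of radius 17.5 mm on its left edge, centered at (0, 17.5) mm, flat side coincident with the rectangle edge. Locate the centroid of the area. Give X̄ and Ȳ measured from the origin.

rectangular body: A = 240 × 35 = 8400.00, centroid at (120.00, 17.50).
semicircular end: A = ½π·17.5² = 481.06, centroid at (-7.43, 17.50).
ΣA = 8881.06 mm²
ΣAX̄ = (8400.00)(120.00) + (481.06)(-7.43) = 1004427.08 mm³
ΣAȲ = (8400.00)(17.50) + (481.06)(17.50) = 155418.49 mm³
X̄ = 1004427.08 / 8881.06 = 113.10 mm
Ȳ = 155418.49 / 8881.06 = 17.50 mm

X̄ = 113.10 mm, Ȳ = 17.50 mm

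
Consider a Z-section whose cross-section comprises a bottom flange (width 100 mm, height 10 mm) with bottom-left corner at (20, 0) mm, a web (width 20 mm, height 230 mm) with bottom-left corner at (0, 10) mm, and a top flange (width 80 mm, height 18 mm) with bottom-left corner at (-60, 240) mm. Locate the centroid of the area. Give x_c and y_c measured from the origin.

bottom flange: A = 100 × 10 = 1000.00, centroid at (70.00, 5.00).
web: A = 20 × 230 = 4600.00, centroid at (10.00, 125.00).
top flange: A = 80 × 18 = 1440.00, centroid at (-20.00, 249.00).
ΣA = 7040.00 mm², ΣAx_c = 87200.00 mm³, ΣAy_c = 938560.00 mm³.
x_c = 87200.00/7040.00 = 12.39 mm; y_c = 938560.00/7040.00 = 133.32 mm.

x_c = 12.39 mm, y_c = 133.32 mm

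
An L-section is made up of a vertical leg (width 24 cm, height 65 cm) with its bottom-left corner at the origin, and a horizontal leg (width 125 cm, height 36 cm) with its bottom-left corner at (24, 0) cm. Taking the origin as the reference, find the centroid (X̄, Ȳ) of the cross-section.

X̄ = 67.32 cm, Ȳ = 21.73 cm

vertical leg: A = 24 × 65 = 1560.00, centroid at (12.00, 32.50).
horizontal leg: A = 125 × 36 = 4500.00, centroid at (86.50, 18.00).
ΣA = 6060.00 cm², ΣAX̄ = 407970.00 cm³, ΣAȲ = 131700.00 cm³.
X̄ = 407970.00/6060.00 = 67.32 cm; Ȳ = 131700.00/6060.00 = 21.73 cm.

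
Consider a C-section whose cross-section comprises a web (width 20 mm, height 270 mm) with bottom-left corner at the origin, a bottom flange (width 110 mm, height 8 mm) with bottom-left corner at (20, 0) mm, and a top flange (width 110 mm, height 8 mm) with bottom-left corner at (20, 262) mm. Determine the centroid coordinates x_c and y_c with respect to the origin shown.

x_c = 25.98 mm, y_c = 135.00 mm

web: A = 20 × 270 = 5400.00, centroid at (10.00, 135.00).
bottom flange: A = 110 × 8 = 880.00, centroid at (75.00, 4.00).
top flange: A = 110 × 8 = 880.00, centroid at (75.00, 266.00).
ΣA = 7160.00 mm²
ΣAx_c = (5400.00)(10.00) + (880.00)(75.00) + (880.00)(75.00) = 186000.00 mm³
ΣAy_c = (5400.00)(135.00) + (880.00)(4.00) + (880.00)(266.00) = 966600.00 mm³
x_c = 186000.00 / 7160.00 = 25.98 mm
y_c = 966600.00 / 7160.00 = 135.00 mm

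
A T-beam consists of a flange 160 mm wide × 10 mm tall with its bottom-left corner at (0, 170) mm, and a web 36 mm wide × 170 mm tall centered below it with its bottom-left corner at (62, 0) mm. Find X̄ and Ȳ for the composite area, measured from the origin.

Part | A | x̄ᵢ | ȳᵢ | A·x̄ᵢ | A·ȳᵢ
web | 6120.00 | 80.00 | 85.00 | 489600.00 | 520200.00
flange | 1600.00 | 80.00 | 175.00 | 128000.00 | 280000.00
Σ | 7720.00 |  |  | 617600.00 | 800200.00
X̄ = 617600.00 / 7720.00 = 80.00 mm
Ȳ = 800200.00 / 7720.00 = 103.65 mm

X̄ = 80.00 mm, Ȳ = 103.65 mm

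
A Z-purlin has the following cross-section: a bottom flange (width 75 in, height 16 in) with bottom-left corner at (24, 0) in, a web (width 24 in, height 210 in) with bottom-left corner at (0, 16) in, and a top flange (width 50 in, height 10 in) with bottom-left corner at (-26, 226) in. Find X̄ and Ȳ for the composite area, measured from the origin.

Part | A | x̄ᵢ | ȳᵢ | A·x̄ᵢ | A·ȳᵢ
bottom flange | 1200.00 | 61.50 | 8.00 | 73800.00 | 9600.00
web | 5040.00 | 12.00 | 121.00 | 60480.00 | 609840.00
top flange | 500.00 | -1.00 | 231.00 | -500.00 | 115500.00
Σ | 6740.00 |  |  | 133780.00 | 734940.00
X̄ = 133780.00 / 6740.00 = 19.85 in
Ȳ = 734940.00 / 6740.00 = 109.04 in

X̄ = 19.85 in, Ȳ = 109.04 in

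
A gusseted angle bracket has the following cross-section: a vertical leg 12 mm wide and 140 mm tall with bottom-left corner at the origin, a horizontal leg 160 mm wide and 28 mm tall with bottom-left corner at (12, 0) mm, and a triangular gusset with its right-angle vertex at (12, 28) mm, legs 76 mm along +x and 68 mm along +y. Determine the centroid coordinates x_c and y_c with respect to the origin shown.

x_c = 59.32 mm, y_c = 35.59 mm

vertical leg: A = 12 × 140 = 1680.00, centroid at (6.00, 70.00).
horizontal leg: A = 160 × 28 = 4480.00, centroid at (92.00, 14.00).
gusset: A = ½·76·68 = 2584.00, centroid at (37.33, 50.67).
ΣA = 8744.00 mm², ΣAx_c = 518709.33 mm³, ΣAy_c = 311242.67 mm³.
x_c = 518709.33/8744.00 = 59.32 mm; y_c = 311242.67/8744.00 = 35.59 mm.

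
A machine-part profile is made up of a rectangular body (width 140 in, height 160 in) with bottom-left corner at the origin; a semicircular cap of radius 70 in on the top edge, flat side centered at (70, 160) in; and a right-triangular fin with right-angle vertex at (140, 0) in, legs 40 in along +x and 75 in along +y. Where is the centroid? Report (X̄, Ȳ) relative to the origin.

rectangular body: A = 140 × 160 = 22400.00, centroid at (70.00, 80.00).
semicircular top: A = ½π·70² = 7696.90, centroid at (70.00, 189.71).
triangular fin: A = ½·40·75 = 1500.00, centroid at (153.33, 25.00).
ΣA = 31596.90 in², ΣAX̄ = 2336783.14 in³, ΣAȲ = 3289670.99 in³.
X̄ = 2336783.14/31596.90 = 73.96 in; Ȳ = 3289670.99/31596.90 = 104.11 in.

X̄ = 73.96 in, Ȳ = 104.11 in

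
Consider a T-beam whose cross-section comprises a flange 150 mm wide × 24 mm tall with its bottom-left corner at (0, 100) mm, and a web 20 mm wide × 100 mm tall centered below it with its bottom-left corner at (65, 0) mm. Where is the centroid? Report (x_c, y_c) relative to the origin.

web: A = 20 × 100 = 2000.00, centroid at (75.00, 50.00).
flange: A = 150 × 24 = 3600.00, centroid at (75.00, 112.00).
ΣA = 5600.00 mm²
ΣAx_c = (2000.00)(75.00) + (3600.00)(75.00) = 420000.00 mm³
ΣAy_c = (2000.00)(50.00) + (3600.00)(112.00) = 503200.00 mm³
x_c = 420000.00 / 5600.00 = 75.00 mm
y_c = 503200.00 / 5600.00 = 89.86 mm

x_c = 75.00 mm, y_c = 89.86 mm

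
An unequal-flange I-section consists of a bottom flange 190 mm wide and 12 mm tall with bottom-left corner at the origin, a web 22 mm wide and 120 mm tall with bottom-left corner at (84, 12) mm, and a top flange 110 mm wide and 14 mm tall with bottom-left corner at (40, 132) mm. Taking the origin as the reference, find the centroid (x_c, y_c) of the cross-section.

bottom flange: A = 190 × 12 = 2280.00, centroid at (95.00, 6.00).
web: A = 22 × 120 = 2640.00, centroid at (95.00, 72.00).
top flange: A = 110 × 14 = 1540.00, centroid at (95.00, 139.00).
ΣA = 6460.00 mm²
ΣAx_c = (2280.00)(95.00) + (2640.00)(95.00) + (1540.00)(95.00) = 613700.00 mm³
ΣAy_c = (2280.00)(6.00) + (2640.00)(72.00) + (1540.00)(139.00) = 417820.00 mm³
x_c = 613700.00 / 6460.00 = 95.00 mm
y_c = 417820.00 / 6460.00 = 64.68 mm

x_c = 95.00 mm, y_c = 64.68 mm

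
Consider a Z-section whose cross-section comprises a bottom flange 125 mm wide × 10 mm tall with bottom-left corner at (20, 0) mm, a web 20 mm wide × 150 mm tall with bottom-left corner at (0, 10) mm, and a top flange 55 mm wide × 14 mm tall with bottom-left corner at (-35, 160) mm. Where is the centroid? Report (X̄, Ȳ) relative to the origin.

bottom flange: A = 125 × 10 = 1250.00, centroid at (82.50, 5.00).
web: A = 20 × 150 = 3000.00, centroid at (10.00, 85.00).
top flange: A = 55 × 14 = 770.00, centroid at (-7.50, 167.00).
ΣA = 5020.00 mm², ΣAX̄ = 127350.00 mm³, ΣAȲ = 389840.00 mm³.
X̄ = 127350.00/5020.00 = 25.37 mm; Ȳ = 389840.00/5020.00 = 77.66 mm.

X̄ = 25.37 mm, Ȳ = 77.66 mm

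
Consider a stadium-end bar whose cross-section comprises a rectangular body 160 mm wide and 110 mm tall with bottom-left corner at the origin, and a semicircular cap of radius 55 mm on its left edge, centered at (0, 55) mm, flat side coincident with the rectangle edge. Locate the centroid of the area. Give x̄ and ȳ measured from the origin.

Part | A | x̄ᵢ | ȳᵢ | A·x̄ᵢ | A·ȳᵢ
rectangular body | 17600.00 | 80.00 | 55.00 | 1408000.00 | 968000.00
semicircular end | 4751.66 | -23.34 | 55.00 | -110916.67 | 261341.24
Σ | 22351.66 |  |  | 1297083.33 | 1229341.24
x̄ = 1297083.33 / 22351.66 = 58.03 mm
ȳ = 1229341.24 / 22351.66 = 55.00 mm

x̄ = 58.03 mm, ȳ = 55.00 mm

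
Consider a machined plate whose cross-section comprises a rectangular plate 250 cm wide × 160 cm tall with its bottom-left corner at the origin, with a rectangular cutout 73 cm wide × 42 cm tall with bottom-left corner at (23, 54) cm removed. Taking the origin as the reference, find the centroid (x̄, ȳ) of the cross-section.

plate: A = 250 × 160 = 40000.00, centroid at (125.00, 80.00).
hole: A = −(73 × 42) = -3066.00, centroid at (59.50, 75.00).
ΣA = 36934.00 cm²
ΣAx̄ = (40000.00)(125.00) + (-3066.00)(59.50) = 4817573.00 cm³
ΣAȳ = (40000.00)(80.00) + (-3066.00)(75.00) = 2970050.00 cm³
x̄ = 4817573.00 / 36934.00 = 130.44 cm
ȳ = 2970050.00 / 36934.00 = 80.42 cm

x̄ = 130.44 cm, ȳ = 80.42 cm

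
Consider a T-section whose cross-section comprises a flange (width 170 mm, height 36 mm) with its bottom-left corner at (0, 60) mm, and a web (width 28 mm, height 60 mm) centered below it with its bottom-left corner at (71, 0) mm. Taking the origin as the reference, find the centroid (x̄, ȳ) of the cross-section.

Part | A | x̄ᵢ | ȳᵢ | A·x̄ᵢ | A·ȳᵢ
web | 1680.00 | 85.00 | 30.00 | 142800.00 | 50400.00
flange | 6120.00 | 85.00 | 78.00 | 520200.00 | 477360.00
Σ | 7800.00 |  |  | 663000.00 | 527760.00
x̄ = 663000.00 / 7800.00 = 85.00 mm
ȳ = 527760.00 / 7800.00 = 67.66 mm

x̄ = 85.00 mm, ȳ = 67.66 mm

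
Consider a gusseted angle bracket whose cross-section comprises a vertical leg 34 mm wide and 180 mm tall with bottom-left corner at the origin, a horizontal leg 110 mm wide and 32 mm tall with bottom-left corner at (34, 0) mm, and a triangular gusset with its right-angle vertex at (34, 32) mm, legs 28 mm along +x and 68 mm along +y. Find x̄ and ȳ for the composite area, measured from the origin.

x̄ = 43.29 mm, ȳ = 62.23 mm

vertical leg: A = 34 × 180 = 6120.00, centroid at (17.00, 90.00).
horizontal leg: A = 110 × 32 = 3520.00, centroid at (89.00, 16.00).
gusset: A = ½·28·68 = 952.00, centroid at (43.33, 54.67).
ΣA = 10592.00 mm²
ΣAx̄ = (6120.00)(17.00) + (3520.00)(89.00) + (952.00)(43.33) = 458573.33 mm³
ΣAȳ = (6120.00)(90.00) + (3520.00)(16.00) + (952.00)(54.67) = 659162.67 mm³
x̄ = 458573.33 / 10592.00 = 43.29 mm
ȳ = 659162.67 / 10592.00 = 62.23 mm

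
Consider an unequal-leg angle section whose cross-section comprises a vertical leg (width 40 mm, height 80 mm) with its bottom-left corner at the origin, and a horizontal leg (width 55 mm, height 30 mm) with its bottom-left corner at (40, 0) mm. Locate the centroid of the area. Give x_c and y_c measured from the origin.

Part | A | x̄ᵢ | ȳᵢ | A·x̄ᵢ | A·ȳᵢ
vertical leg | 3200.00 | 20.00 | 40.00 | 64000.00 | 128000.00
horizontal leg | 1650.00 | 67.50 | 15.00 | 111375.00 | 24750.00
Σ | 4850.00 |  |  | 175375.00 | 152750.00
x_c = 175375.00 / 4850.00 = 36.16 mm
y_c = 152750.00 / 4850.00 = 31.49 mm

x_c = 36.16 mm, y_c = 31.49 mm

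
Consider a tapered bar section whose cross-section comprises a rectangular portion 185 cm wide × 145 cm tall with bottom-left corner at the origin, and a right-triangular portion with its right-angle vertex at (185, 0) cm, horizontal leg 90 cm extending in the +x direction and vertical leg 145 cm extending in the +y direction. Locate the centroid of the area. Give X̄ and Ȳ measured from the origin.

rectangular portion: A = 185 × 145 = 26825.00, centroid at (92.50, 72.50).
triangular portion: A = ½·90·145 = 6525.00, centroid at (215.00, 48.33).
ΣA = 33350.00 cm²
ΣAX̄ = (26825.00)(92.50) + (6525.00)(215.00) = 3884187.50 cm³
ΣAȲ = (26825.00)(72.50) + (6525.00)(48.33) = 2260187.50 cm³
X̄ = 3884187.50 / 33350.00 = 116.47 cm
Ȳ = 2260187.50 / 33350.00 = 67.77 cm

X̄ = 116.47 cm, Ȳ = 67.77 cm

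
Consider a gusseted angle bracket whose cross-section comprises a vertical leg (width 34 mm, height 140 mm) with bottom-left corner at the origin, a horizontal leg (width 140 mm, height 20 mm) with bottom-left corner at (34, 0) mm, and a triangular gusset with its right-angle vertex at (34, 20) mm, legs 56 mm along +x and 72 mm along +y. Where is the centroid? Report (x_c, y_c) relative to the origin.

x_c = 49.95 mm, y_c = 46.98 mm

Part | A | x̄ᵢ | ȳᵢ | A·x̄ᵢ | A·ȳᵢ
vertical leg | 4760.00 | 17.00 | 70.00 | 80920.00 | 333200.00
horizontal leg | 2800.00 | 104.00 | 10.00 | 291200.00 | 28000.00
gusset | 2016.00 | 52.67 | 44.00 | 106176.00 | 88704.00
Σ | 9576.00 |  |  | 478296.00 | 449904.00
x_c = 478296.00 / 9576.00 = 49.95 mm
y_c = 449904.00 / 9576.00 = 46.98 mm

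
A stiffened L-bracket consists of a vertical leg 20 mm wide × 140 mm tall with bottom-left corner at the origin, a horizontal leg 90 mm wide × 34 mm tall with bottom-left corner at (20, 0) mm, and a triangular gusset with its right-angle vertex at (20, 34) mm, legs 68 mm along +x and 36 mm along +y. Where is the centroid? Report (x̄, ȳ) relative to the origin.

x̄ = 39.40 mm, ȳ = 42.96 mm

vertical leg: A = 20 × 140 = 2800.00, centroid at (10.00, 70.00).
horizontal leg: A = 90 × 34 = 3060.00, centroid at (65.00, 17.00).
gusset: A = ½·68·36 = 1224.00, centroid at (42.67, 46.00).
ΣA = 7084.00 mm², ΣAx̄ = 279124.00 mm³, ΣAȳ = 304324.00 mm³.
x̄ = 279124.00/7084.00 = 39.40 mm; ȳ = 304324.00/7084.00 = 42.96 mm.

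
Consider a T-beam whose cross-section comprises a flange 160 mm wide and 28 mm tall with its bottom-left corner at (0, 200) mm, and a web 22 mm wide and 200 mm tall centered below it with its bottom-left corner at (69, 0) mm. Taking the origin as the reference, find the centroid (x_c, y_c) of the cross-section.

x_c = 80.00 mm, y_c = 157.51 mm

Part | A | x̄ᵢ | ȳᵢ | A·x̄ᵢ | A·ȳᵢ
web | 4400.00 | 80.00 | 100.00 | 352000.00 | 440000.00
flange | 4480.00 | 80.00 | 214.00 | 358400.00 | 958720.00
Σ | 8880.00 |  |  | 710400.00 | 1398720.00
x_c = 710400.00 / 8880.00 = 80.00 mm
y_c = 1398720.00 / 8880.00 = 157.51 mm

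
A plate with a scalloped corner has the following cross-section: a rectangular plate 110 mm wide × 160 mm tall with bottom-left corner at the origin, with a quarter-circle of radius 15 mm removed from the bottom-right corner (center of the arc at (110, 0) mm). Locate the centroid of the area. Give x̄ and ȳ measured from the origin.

x̄ = 54.51 mm, ȳ = 80.75 mm

plate: A = 110 × 160 = 17600.00, centroid at (55.00, 80.00).
removed quarter-circle: A = −¼π·15² = -176.71, centroid at (103.63, 6.37).
ΣA = 17423.29 mm², ΣAx̄ = 949686.40 mm³, ΣAȳ = 1406875.00 mm³.
x̄ = 949686.40/17423.29 = 54.51 mm; ȳ = 1406875.00/17423.29 = 80.75 mm.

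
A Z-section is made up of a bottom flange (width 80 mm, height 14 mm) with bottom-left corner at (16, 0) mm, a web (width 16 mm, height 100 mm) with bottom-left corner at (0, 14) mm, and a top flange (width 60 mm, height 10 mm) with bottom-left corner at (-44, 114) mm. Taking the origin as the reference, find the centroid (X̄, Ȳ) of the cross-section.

bottom flange: A = 80 × 14 = 1120.00, centroid at (56.00, 7.00).
web: A = 16 × 100 = 1600.00, centroid at (8.00, 64.00).
top flange: A = 60 × 10 = 600.00, centroid at (-14.00, 119.00).
ΣA = 3320.00 mm², ΣAX̄ = 67120.00 mm³, ΣAȲ = 181640.00 mm³.
X̄ = 67120.00/3320.00 = 20.22 mm; Ȳ = 181640.00/3320.00 = 54.71 mm.

X̄ = 20.22 mm, Ȳ = 54.71 mm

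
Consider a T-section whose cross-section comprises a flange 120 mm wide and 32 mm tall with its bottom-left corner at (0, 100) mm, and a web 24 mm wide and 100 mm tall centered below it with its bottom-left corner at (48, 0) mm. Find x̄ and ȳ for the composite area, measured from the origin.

Part | A | x̄ᵢ | ȳᵢ | A·x̄ᵢ | A·ȳᵢ
web | 2400.00 | 60.00 | 50.00 | 144000.00 | 120000.00
flange | 3840.00 | 60.00 | 116.00 | 230400.00 | 445440.00
Σ | 6240.00 |  |  | 374400.00 | 565440.00
x̄ = 374400.00 / 6240.00 = 60.00 mm
ȳ = 565440.00 / 6240.00 = 90.62 mm

x̄ = 60.00 mm, ȳ = 90.62 mm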